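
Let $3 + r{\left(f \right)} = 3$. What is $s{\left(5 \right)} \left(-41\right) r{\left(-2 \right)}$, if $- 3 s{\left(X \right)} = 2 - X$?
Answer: $0$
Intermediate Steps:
$r{\left(f \right)} = 0$ ($r{\left(f \right)} = -3 + 3 = 0$)
$s{\left(X \right)} = - \frac{2}{3} + \frac{X}{3}$ ($s{\left(X \right)} = - \frac{2 - X}{3} = - \frac{2}{3} + \frac{X}{3}$)
$s{\left(5 \right)} \left(-41\right) r{\left(-2 \right)} = \left(- \frac{2}{3} + \frac{1}{3} \cdot 5\right) \left(-41\right) 0 = \left(- \frac{2}{3} + \frac{5}{3}\right) \left(-41\right) 0 = 1 \left(-41\right) 0 = \left(-41\right) 0 = 0$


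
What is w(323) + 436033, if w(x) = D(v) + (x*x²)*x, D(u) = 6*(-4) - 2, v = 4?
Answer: 10884976248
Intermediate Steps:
D(u) = -26 (D(u) = -24 - 2 = -26)
w(x) = -26 + x⁴ (w(x) = -26 + (x*x²)*x = -26 + x³*x = -26 + x⁴)
w(323) + 436033 = (-26 + 323⁴) + 436033 = (-26 + 10884540241) + 436033 = 10884540215 + 436033 = 10884976248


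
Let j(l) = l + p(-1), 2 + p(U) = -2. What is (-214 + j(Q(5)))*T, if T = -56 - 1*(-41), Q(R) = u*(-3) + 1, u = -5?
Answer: 3030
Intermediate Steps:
p(U) = -4 (p(U) = -2 - 2 = -4)
Q(R) = 16 (Q(R) = -5*(-3) + 1 = 15 + 1 = 16)
j(l) = -4 + l (j(l) = l - 4 = -4 + l)
T = -15 (T = -56 + 41 = -15)
(-214 + j(Q(5)))*T = (-214 + (-4 + 16))*(-15) = (-214 + 12)*(-15) = -202*(-15) = 3030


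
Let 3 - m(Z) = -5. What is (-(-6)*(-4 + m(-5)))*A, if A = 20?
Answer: 480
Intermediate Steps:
m(Z) = 8 (m(Z) = 3 - 1*(-5) = 3 + 5 = 8)
(-(-6)*(-4 + m(-5)))*A = -(-6)*(-4 + 8)*20 = -(-6)*4*20 = -2*(-12)*20 = 24*20 = 480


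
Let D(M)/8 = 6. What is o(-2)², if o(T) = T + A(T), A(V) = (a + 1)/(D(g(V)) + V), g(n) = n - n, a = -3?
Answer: 2209/529 ≈ 4.1758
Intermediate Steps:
g(n) = 0
D(M) = 48 (D(M) = 8*6 = 48)
A(V) = -2/(48 + V) (A(V) = (-3 + 1)/(48 + V) = -2/(48 + V))
o(T) = T - 2/(48 + T)
o(-2)² = ((-2 - 2*(48 - 2))/(48 - 2))² = ((-2 - 2*46)/46)² = ((-2 - 92)/46)² = ((1/46)*(-94))² = (-47/23)² = 2209/529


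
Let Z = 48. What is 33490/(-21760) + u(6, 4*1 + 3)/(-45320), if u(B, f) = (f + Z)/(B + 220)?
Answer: -2292891/1489792 ≈ -1.5391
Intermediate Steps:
u(B, f) = (48 + f)/(220 + B) (u(B, f) = (f + 48)/(B + 220) = (48 + f)/(220 + B))
33490/(-21760) + u(6, 4*1 + 3)/(-45320) = 33490/(-21760) + ((48 + (4*1 + 3))/(220 + 6))/(-45320) = 33490*(-1/21760) + ((48 + (4 + 3))/226)*(-1/45320) = -197/128 + ((48 + 7)/226)*(-1/45320) = -197/128 + ((1/226)*55)*(-1/45320) = -197/128 + (55/226)*(-1/45320) = -197/128 - 1/186224 = -2292891/1489792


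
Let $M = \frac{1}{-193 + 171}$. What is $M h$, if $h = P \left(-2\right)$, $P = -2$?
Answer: $- \frac{2}{11} \approx -0.18182$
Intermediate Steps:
$h = 4$ ($h = \left(-2\right) \left(-2\right) = 4$)
$M = - \frac{1}{22}$ ($M = \frac{1}{-22} = - \frac{1}{22} \approx -0.045455$)
$M h = \left(- \frac{1}{22}\right) 4 = - \frac{2}{11}$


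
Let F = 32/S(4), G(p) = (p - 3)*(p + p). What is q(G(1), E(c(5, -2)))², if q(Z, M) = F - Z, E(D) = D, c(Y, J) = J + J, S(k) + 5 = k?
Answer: 784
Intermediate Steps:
S(k) = -5 + k
c(Y, J) = 2*J
G(p) = 2*p*(-3 + p) (G(p) = (-3 + p)*(2*p) = 2*p*(-3 + p))
F = -32 (F = 32/(-5 + 4) = 32/(-1) = 32*(-1) = -32)
q(Z, M) = -32 - Z
q(G(1), E(c(5, -2)))² = (-32 - 2*(-3 + 1))² = (-32 - 2*(-2))² = (-32 - 1*(-4))² = (-32 + 4)² = (-28)² = 784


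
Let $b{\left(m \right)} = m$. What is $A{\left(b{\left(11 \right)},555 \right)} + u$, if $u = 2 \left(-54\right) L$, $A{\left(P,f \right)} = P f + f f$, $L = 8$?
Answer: $313266$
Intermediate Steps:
$A{\left(P,f \right)} = f^{2} + P f$ ($A{\left(P,f \right)} = P f + f^{2} = f^{2} + P f$)
$u = -864$ ($u = 2 \left(-54\right) 8 = \left(-108\right) 8 = -864$)
$A{\left(b{\left(11 \right)},555 \right)} + u = 555 \left(11 + 555\right) - 864 = 555 \cdot 566 - 864 = 314130 - 864 = 313266$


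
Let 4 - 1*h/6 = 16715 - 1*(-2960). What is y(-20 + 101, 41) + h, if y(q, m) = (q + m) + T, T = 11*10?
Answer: -117794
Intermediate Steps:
h = -118026 (h = 24 - 6*(16715 - 1*(-2960)) = 24 - 6*(16715 + 2960) = 24 - 6*19675 = 24 - 118050 = -118026)
T = 110
y(q, m) = 110 + m + q (y(q, m) = (q + m) + 110 = (m + q) + 110 = 110 + m + q)
y(-20 + 101, 41) + h = (110 + 41 + (-20 + 101)) - 118026 = (110 + 41 + 81) - 118026 = 232 - 118026 = -117794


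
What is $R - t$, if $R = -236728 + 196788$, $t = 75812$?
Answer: $-115752$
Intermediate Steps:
$R = -39940$
$R - t = -39940 - 75812 = -115752$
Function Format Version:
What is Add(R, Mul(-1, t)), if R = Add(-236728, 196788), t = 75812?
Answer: -115752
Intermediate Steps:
R = -39940
Add(R, Mul(-1, t)) = Add(-39940, Mul(-1, 75812)) = Add(-39940, -75812) = -115752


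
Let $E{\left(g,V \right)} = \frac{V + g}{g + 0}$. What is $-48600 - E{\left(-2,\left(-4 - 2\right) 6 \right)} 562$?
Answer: $-59278$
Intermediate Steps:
$E{\left(g,V \right)} = \frac{V + g}{g}$
$-48600 - E{\left(-2,\left(-4 - 2\right) 6 \right)} 562 = -48600 - \frac{\left(-4 - 2\right) 6 - 2}{-2} \cdot 562 = -48600 - - \frac{\left(-6\right) 6 - 2}{2} \cdot 562 = -48600 - - \frac{-36 - 2}{2} \cdot 562 = -48600 - \left(- \frac{1}{2}\right) \left(-38\right) 562 = -48600 - 19 \cdot 562 = -48600 - 10678 = -59278$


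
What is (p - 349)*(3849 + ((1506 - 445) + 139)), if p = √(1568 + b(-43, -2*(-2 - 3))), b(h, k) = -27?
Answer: -1762101 + 5049*√1541 ≈ -1.5639e+6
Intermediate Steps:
p = √1541 (p = √(1568 - 27) = √1541 ≈ 39.256)
(p - 349)*(3849 + ((1506 - 445) + 139)) = (√1541 - 349)*(3849 + ((1506 - 445) + 139)) = (-349 + √1541)*(3849 + (1061 + 139)) = (-349 + √1541)*(3849 + 1200) = (-349 + √1541)*5049 = -1762101 + 5049*√1541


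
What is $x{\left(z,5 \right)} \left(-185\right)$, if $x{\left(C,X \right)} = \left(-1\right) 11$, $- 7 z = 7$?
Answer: $2035$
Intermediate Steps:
$z = -1$ ($z = \left(- \frac{1}{7}\right) 7 = -1$)
$x{\left(C,X \right)} = -11$
$x{\left(z,5 \right)} \left(-185\right) = \left(-11\right) \left(-185\right) = 2035$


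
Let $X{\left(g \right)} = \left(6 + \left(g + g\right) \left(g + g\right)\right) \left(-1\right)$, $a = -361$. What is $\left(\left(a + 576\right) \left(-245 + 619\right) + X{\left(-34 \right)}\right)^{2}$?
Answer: $5742608400$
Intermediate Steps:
$X{\left(g \right)} = -6 - 4 g^{2}$ ($X{\left(g \right)} = \left(6 + 2 g 2 g\right) \left(-1\right) = \left(6 + 4 g^{2}\right) \left(-1\right) = -6 - 4 g^{2}$)
$\left(\left(a + 576\right) \left(-245 + 619\right) + X{\left(-34 \right)}\right)^{2} = \left(\left(-361 + 576\right) \left(-245 + 619\right) - \left(6 + 4 \left(-34\right)^{2}\right)\right)^{2} = \left(215 \cdot 374 - 4630\right)^{2} = \left(80410 - 4630\right)^{2} = 75780^{2} = 5742608400$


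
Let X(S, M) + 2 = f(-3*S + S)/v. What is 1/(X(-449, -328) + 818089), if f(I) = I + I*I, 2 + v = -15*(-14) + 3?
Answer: 211/173423659 ≈ 1.2167e-6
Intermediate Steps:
v = 211 (v = -2 + (-15*(-14) + 3) = -2 + (210 + 3) = -2 + 213 = 211)
f(I) = I + I**2
X(S, M) = -2 - 2*S*(1 - 2*S)/211 (X(S, M) = -2 + ((-3*S + S)*(1 + (-3*S + S)))/211 = -2 + ((-2*S)*(1 - 2*S))*(1/211) = -2 - 2*S*(1 - 2*S)*(1/211) = -2 - 2*S*(1 - 2*S)/211)
1/(X(-449, -328) + 818089) = 1/((-2 + (2/211)*(-449)*(-1 + 2*(-449))) + 818089) = 1/((-2 + (2/211)*(-449)*(-1 - 898)) + 818089) = 1/((-2 + (2/211)*(-449)*(-899)) + 818089) = 1/((-2 + 807302/211) + 818089) = 1/(806880/211 + 818089) = 1/(173423659/211) = 211/173423659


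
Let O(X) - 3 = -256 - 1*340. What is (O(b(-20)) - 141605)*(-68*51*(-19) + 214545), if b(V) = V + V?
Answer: -39877580526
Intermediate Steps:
b(V) = 2*V
O(X) = -593 (O(X) = 3 + (-256 - 1*340) = 3 + (-256 - 340) = 3 - 596 = -593)
(O(b(-20)) - 141605)*(-68*51*(-19) + 214545) = (-593 - 141605)*(-68*51*(-19) + 214545) = -142198*(-3468*(-19) + 214545) = -142198*(65892 + 214545) = -142198*280437 = -39877580526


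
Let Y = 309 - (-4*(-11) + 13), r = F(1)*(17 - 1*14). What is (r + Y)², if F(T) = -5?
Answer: 56169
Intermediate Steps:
r = -15 (r = -5*(17 - 1*14) = -5*(17 - 14) = -5*3 = -15)
Y = 252 (Y = 309 - (44 + 13) = 309 - 1*57 = 309 - 57 = 252)
(r + Y)² = (-15 + 252)² = 237² = 56169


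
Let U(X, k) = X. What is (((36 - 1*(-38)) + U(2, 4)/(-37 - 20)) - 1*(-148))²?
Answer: 160073104/3249 ≈ 49268.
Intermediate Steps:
(((36 - 1*(-38)) + U(2, 4)/(-37 - 20)) - 1*(-148))² = (((36 - 1*(-38)) + 2/(-37 - 20)) - 1*(-148))² = (((36 + 38) + 2/(-57)) + 148)² = ((74 + 2*(-1/57)) + 148)² = ((74 - 2/57) + 148)² = (4216/57 + 148)² = (12652/57)² = 160073104/3249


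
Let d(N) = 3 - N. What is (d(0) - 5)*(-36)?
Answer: 72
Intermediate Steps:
(d(0) - 5)*(-36) = ((3 - 1*0) - 5)*(-36) = ((3 + 0) - 5)*(-36) = (3 - 5)*(-36) = -2*(-36) = 72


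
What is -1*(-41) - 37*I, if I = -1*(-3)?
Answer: -70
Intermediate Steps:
I = 3
-1*(-41) - 37*I = -1*(-41) - 37*3 = 41 - 111 = -70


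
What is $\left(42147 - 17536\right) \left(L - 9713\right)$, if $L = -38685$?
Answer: $-1191123178$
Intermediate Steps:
$\left(42147 - 17536\right) \left(L - 9713\right) = \left(42147 - 17536\right) \left(-38685 - 9713\right) = \left(42147 - 17536\right) \left(-48398\right) = 24611 \left(-48398\right) = -1191123178$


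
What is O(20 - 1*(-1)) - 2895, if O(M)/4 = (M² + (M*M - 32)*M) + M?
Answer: 33309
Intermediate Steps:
O(M) = 4*M + 4*M² + 4*M*(-32 + M²) (O(M) = 4*((M² + (M*M - 32)*M) + M) = 4*((M² + (M² - 32)*M) + M) = 4*((M² + (-32 + M²)*M) + M) = 4*((M² + M*(-32 + M²)) + M) = 4*(M + M² + M*(-32 + M²)) = 4*M + 4*M² + 4*M*(-32 + M²))
O(20 - 1*(-1)) - 2895 = 4*(20 - 1*(-1))*(-31 + (20 - 1*(-1)) + (20 - 1*(-1))²) - 2895 = 4*(20 + 1)*(-31 + (20 + 1) + (20 + 1)²) - 2895 = 4*21*(-31 + 21 + 21²) - 2895 = 4*21*(-31 + 21 + 441) - 2895 = 4*21*431 - 2895 = 36204 - 2895 = 33309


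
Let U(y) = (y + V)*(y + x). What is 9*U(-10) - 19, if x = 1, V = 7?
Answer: 224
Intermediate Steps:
U(y) = (1 + y)*(7 + y) (U(y) = (y + 7)*(y + 1) = (7 + y)*(1 + y) = (1 + y)*(7 + y))
9*U(-10) - 19 = 9*(7 + (-10)**2 + 8*(-10)) - 19 = 9*(7 + 100 - 80) - 19 = 9*27 - 19 = 243 - 19 = 224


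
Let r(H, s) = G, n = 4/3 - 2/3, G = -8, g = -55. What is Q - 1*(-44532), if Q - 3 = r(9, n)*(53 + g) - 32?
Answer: 44519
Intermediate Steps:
n = ⅔ (n = 4*(⅓) - 2*⅓ = 4/3 - ⅔ = ⅔ ≈ 0.66667)
r(H, s) = -8
Q = -13 (Q = 3 + (-8*(53 - 55) - 32) = 3 + (-8*(-2) - 32) = 3 + (16 - 32) = 3 - 16 = -13)
Q - 1*(-44532) = -13 - 1*(-44532) = -13 + 44532 = 44519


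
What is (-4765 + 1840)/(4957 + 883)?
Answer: -585/1168 ≈ -0.50086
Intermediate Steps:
(-4765 + 1840)/(4957 + 883) = -2925/5840 = -2925*1/5840 = -585/1168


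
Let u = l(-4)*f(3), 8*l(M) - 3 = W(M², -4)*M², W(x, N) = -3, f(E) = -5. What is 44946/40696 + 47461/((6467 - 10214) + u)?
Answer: -7057297201/605373348 ≈ -11.658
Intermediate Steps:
l(M) = 3/8 - 3*M²/8 (l(M) = 3/8 + (-3*M²)/8 = 3/8 - 3*M²/8)
u = 225/8 (u = (3/8 - 3/8*(-4)²)*(-5) = (3/8 - 3/8*16)*(-5) = (3/8 - 6)*(-5) = -45/8*(-5) = 225/8 ≈ 28.125)
44946/40696 + 47461/((6467 - 10214) + u) = 44946/40696 + 47461/((6467 - 10214) + 225/8) = 44946*(1/40696) + 47461/(-3747 + 225/8) = 22473/20348 + 47461/(-29751/8) = 22473/20348 + 47461*(-8/29751) = 22473/20348 - 379688/29751 = -7057297201/605373348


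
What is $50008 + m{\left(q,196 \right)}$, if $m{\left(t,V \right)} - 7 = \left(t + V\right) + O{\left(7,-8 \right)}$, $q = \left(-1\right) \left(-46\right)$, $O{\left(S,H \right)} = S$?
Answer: $50264$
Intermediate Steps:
$q = 46$
$m{\left(t,V \right)} = 14 + V + t$ ($m{\left(t,V \right)} = 7 + \left(\left(t + V\right) + 7\right) = 7 + \left(\left(V + t\right) + 7\right) = 7 + \left(7 + V + t\right) = 14 + V + t$)
$50008 + m{\left(q,196 \right)} = 50008 + \left(14 + 196 + 46\right) = 50008 + 256 = 50264$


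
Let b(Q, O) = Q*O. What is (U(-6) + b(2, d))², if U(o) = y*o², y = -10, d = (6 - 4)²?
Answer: 123904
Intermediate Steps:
d = 4 (d = 2² = 4)
b(Q, O) = O*Q
U(o) = -10*o²
(U(-6) + b(2, d))² = (-10*(-6)² + 4*2)² = (-10*36 + 8)² = (-360 + 8)² = (-352)² = 123904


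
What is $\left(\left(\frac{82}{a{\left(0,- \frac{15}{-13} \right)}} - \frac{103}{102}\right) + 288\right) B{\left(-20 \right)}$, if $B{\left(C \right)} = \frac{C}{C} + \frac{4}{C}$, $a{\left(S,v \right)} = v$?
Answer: $\frac{365218}{1275} \approx 286.45$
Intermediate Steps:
$B{\left(C \right)} = 1 + \frac{4}{C}$
$\left(\left(\frac{82}{a{\left(0,- \frac{15}{-13} \right)}} - \frac{103}{102}\right) + 288\right) B{\left(-20 \right)} = \left(\left(\frac{82}{\left(-15\right) \frac{1}{-13}} - \frac{103}{102}\right) + 288\right) \frac{4 - 20}{-20} = \left(\left(\frac{82}{\left(-15\right) \left(- \frac{1}{13}\right)} - \frac{103}{102}\right) + 288\right) \left(\left(- \frac{1}{20}\right) \left(-16\right)\right) = \left(\left(\frac{82}{\frac{15}{13}} - \frac{103}{102}\right) + 288\right) \frac{4}{5} = \left(\left(82 \cdot \frac{13}{15} - \frac{103}{102}\right) + 288\right) \frac{4}{5} = \left(\left(\frac{1066}{15} - \frac{103}{102}\right) + 288\right) \frac{4}{5} = \left(\frac{35729}{510} + 288\right) \frac{4}{5} = \frac{182609}{510} \cdot \frac{4}{5} = \frac{365218}{1275}$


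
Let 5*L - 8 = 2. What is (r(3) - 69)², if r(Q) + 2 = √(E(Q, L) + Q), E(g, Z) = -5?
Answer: (71 - I*√2)² ≈ 5039.0 - 200.82*I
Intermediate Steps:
L = 2 (L = 8/5 + (⅕)*2 = 8/5 + ⅖ = 2)
r(Q) = -2 + √(-5 + Q)
(r(3) - 69)² = ((-2 + √(-5 + 3)) - 69)² = ((-2 + √(-2)) - 69)² = ((-2 + I*√2) - 69)² = (-71 + I*√2)²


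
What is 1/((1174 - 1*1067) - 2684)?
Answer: -1/2577 ≈ -0.00038805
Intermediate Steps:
1/((1174 - 1*1067) - 2684) = 1/((1174 - 1067) - 2684) = 1/(107 - 2684) = 1/(-2577) = -1/2577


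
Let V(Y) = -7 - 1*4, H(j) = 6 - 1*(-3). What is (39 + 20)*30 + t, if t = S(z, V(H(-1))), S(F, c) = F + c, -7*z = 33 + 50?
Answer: 12230/7 ≈ 1747.1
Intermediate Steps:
z = -83/7 (z = -(33 + 50)/7 = -⅐*83 = -83/7 ≈ -11.857)
H(j) = 9 (H(j) = 6 + 3 = 9)
V(Y) = -11 (V(Y) = -7 - 4 = -11)
t = -160/7 (t = -83/7 - 11 = -160/7 ≈ -22.857)
(39 + 20)*30 + t = (39 + 20)*30 - 160/7 = 59*30 - 160/7 = 1770 - 160/7 = 12230/7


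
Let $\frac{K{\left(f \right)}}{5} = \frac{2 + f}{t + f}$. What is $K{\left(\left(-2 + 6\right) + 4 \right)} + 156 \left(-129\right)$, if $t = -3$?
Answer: $-20114$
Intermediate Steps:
$K{\left(f \right)} = \frac{5 \left(2 + f\right)}{-3 + f}$ ($K{\left(f \right)} = 5 \frac{2 + f}{-3 + f} = \frac{5 \left(2 + f\right)}{-3 + f}$)
$K{\left(\left(-2 + 6\right) + 4 \right)} + 156 \left(-129\right) = \frac{5 \left(2 + \left(\left(-2 + 6\right) + 4\right)\right)}{-3 + \left(\left(-2 + 6\right) + 4\right)} + 156 \left(-129\right) = \frac{5 \left(2 + \left(4 + 4\right)\right)}{-3 + \left(4 + 4\right)} - 20124 = \frac{5 \left(2 + 8\right)}{-3 + 8} - 20124 = 5 \cdot \frac{1}{5} \cdot 10 - 20124 = 10 - 20124 = -20114$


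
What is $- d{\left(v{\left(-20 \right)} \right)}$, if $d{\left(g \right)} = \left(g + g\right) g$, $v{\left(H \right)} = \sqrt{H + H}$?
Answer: $80$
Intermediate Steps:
$v{\left(H \right)} = \sqrt{2} \sqrt{H}$ ($v{\left(H \right)} = \sqrt{2 H} = \sqrt{2} \sqrt{H}$)
$d{\left(g \right)} = 2 g^{2}$ ($d{\left(g \right)} = 2 g g = 2 g^{2}$)
$- d{\left(v{\left(-20 \right)} \right)} = - 2 \left(\sqrt{2} \sqrt{-20}\right)^{2} = - 2 \left(\sqrt{2} \cdot 2 i \sqrt{5}\right)^{2} = - 2 \left(2 i \sqrt{10}\right)^{2} = - 2 \left(-40\right) = \left(-1\right) \left(-80\right) = 80$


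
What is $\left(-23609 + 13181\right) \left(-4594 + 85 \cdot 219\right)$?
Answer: $-146210988$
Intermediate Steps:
$\left(-23609 + 13181\right) \left(-4594 + 85 \cdot 219\right) = - 10428 \left(-4594 + 18615\right) = \left(-10428\right) 14021 = -146210988$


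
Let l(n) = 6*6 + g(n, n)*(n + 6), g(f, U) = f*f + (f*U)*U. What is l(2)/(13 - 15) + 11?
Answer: -55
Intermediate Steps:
g(f, U) = f² + f*U² (g(f, U) = f² + (U*f)*U = f² + f*U²)
l(n) = 36 + n*(6 + n)*(n + n²) (l(n) = 6*6 + (n*(n + n²))*(n + 6) = 36 + (n*(n + n²))*(6 + n) = 36 + n*(6 + n)*(n + n²))
l(2)/(13 - 15) + 11 = (36 + 2⁴ + 6*2² + 7*2³)/(13 - 15) + 11 = (36 + 16 + 6*4 + 7*8)/(-2) + 11 = -(36 + 16 + 24 + 56)/2 + 11 = -½*132 + 11 = -66 + 11 = -55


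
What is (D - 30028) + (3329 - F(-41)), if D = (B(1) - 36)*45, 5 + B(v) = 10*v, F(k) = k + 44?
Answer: -28097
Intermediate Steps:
F(k) = 44 + k
B(v) = -5 + 10*v
D = -1395 (D = ((-5 + 10*1) - 36)*45 = ((-5 + 10) - 36)*45 = (5 - 36)*45 = -31*45 = -1395)
(D - 30028) + (3329 - F(-41)) = (-1395 - 30028) + (3329 - (44 - 41)) = -31423 + (3329 - 1*3) = -31423 + (3329 - 3) = -31423 + 3326 = -28097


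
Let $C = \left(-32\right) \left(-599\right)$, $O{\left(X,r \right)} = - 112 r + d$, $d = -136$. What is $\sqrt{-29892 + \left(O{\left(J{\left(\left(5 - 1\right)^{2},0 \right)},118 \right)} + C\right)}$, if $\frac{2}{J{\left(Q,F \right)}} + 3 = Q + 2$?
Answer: $2 i \sqrt{6019} \approx 155.16 i$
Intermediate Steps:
$J{\left(Q,F \right)} = \frac{2}{-1 + Q}$ ($J{\left(Q,F \right)} = \frac{2}{-3 + \left(Q + 2\right)} = \frac{2}{-3 + \left(2 + Q\right)} = \frac{2}{-1 + Q}$)
$O{\left(X,r \right)} = -136 - 112 r$ ($O{\left(X,r \right)} = - 112 r - 136 = -136 - 112 r$)
$C = 19168$
$\sqrt{-29892 + \left(O{\left(J{\left(\left(5 - 1\right)^{2},0 \right)},118 \right)} + C\right)} = \sqrt{-29892 + \left(\left(-136 - 13216\right) + 19168\right)} = \sqrt{-29892 + \left(-13352 + 19168\right)} = \sqrt{-29892 + 5816} = \sqrt{-24076} = 2 i \sqrt{6019}$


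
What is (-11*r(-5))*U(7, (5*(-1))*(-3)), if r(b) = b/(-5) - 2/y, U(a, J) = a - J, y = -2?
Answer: 176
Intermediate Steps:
r(b) = 1 - b/5 (r(b) = b/(-5) - 2/(-2) = b*(-⅕) - 2*(-½) = -b/5 + 1 = 1 - b/5)
(-11*r(-5))*U(7, (5*(-1))*(-3)) = (-11*(1 - ⅕*(-5)))*(7 - 5*(-1)*(-3)) = (-11*(1 + 1))*(7 - (-5)*(-3)) = (-11*2)*(7 - 1*15) = -22*(7 - 15) = -22*(-8) = 176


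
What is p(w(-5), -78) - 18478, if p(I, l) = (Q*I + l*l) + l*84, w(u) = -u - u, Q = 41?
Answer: -18536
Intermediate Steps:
w(u) = -2*u
p(I, l) = l**2 + 41*I + 84*l (p(I, l) = (41*I + l*l) + l*84 = (41*I + l**2) + 84*l = (l**2 + 41*I) + 84*l = l**2 + 41*I + 84*l)
p(w(-5), -78) - 18478 = ((-78)**2 + 41*(-2*(-5)) + 84*(-78)) - 18478 = (6084 + 41*10 - 6552) - 18478 = (6084 + 410 - 6552) - 18478 = -58 - 18478 = -18536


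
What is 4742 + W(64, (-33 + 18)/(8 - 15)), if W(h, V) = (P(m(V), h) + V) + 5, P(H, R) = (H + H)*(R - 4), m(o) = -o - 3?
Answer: 4132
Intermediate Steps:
m(o) = -3 - o
P(H, R) = 2*H*(-4 + R) (P(H, R) = (2*H)*(-4 + R) = 2*H*(-4 + R))
W(h, V) = 5 + V + 2*(-4 + h)*(-3 - V) (W(h, V) = (2*(-3 - V)*(-4 + h) + V) + 5 = (2*(-4 + h)*(-3 - V) + V) + 5 = (V + 2*(-4 + h)*(-3 - V)) + 5 = 5 + V + 2*(-4 + h)*(-3 - V))
4742 + W(64, (-33 + 18)/(8 - 15)) = 4742 + (5 + (-33 + 18)/(8 - 15) - 2*(-4 + 64)*(3 + (-33 + 18)/(8 - 15))) = 4742 + (5 - 15/(-7) - 2*60*(3 - 15/(-7))) = 4742 + (5 - 15*(-⅐) - 2*60*(3 - 15*(-⅐))) = 4742 + (5 + 15/7 - 2*60*(3 + 15/7)) = 4742 + (5 + 15/7 - 2*60*36/7) = 4742 + (5 + 15/7 - 4320/7) = 4742 - 610 = 4132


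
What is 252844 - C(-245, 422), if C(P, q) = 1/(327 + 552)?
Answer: 222249875/879 ≈ 2.5284e+5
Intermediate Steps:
C(P, q) = 1/879
252844 - C(-245, 422) = 252844 - 1*1/879 = 252844 - 1/879 = 222249875/879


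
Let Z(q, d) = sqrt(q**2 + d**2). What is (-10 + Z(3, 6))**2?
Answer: 145 - 60*sqrt(5) ≈ 10.836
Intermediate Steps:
Z(q, d) = sqrt(d**2 + q**2)
(-10 + Z(3, 6))**2 = (-10 + sqrt(6**2 + 3**2))**2 = (-10 + sqrt(36 + 9))**2 = (-10 + sqrt(45))**2 = (-10 + 3*sqrt(5))**2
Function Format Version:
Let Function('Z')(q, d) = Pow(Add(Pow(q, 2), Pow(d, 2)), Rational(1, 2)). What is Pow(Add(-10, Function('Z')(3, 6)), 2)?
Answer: Add(145, Mul(-60, Pow(5, Rational(1, 2)))) ≈ 10.836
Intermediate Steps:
Function('Z')(q, d) = Pow(Add(Pow(d, 2), Pow(q, 2)), Rational(1, 2))
Pow(Add(-10, Function('Z')(3, 6)), 2) = Pow(Add(-10, Pow(Add(Pow(6, 2), Pow(3, 2)), Rational(1, 2))), 2) = Pow(Add(-10, Pow(Add(36, 9), Rational(1, 2))), 2) = Pow(Add(-10, Pow(45, Rational(1, 2))), 2) = Pow(Add(-10, Mul(3, Pow(5, Rational(1, 2)))), 2)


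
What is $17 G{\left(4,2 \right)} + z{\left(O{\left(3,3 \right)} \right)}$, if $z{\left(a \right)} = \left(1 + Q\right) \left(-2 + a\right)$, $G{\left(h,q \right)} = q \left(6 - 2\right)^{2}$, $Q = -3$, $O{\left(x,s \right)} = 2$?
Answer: $544$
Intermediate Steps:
$G{\left(h,q \right)} = 16 q$ ($G{\left(h,q \right)} = q 4^{2} = q 16 = 16 q$)
$z{\left(a \right)} = 4 - 2 a$ ($z{\left(a \right)} = \left(1 - 3\right) \left(-2 + a\right) = - 2 \left(-2 + a\right) = 4 - 2 a$)
$17 G{\left(4,2 \right)} + z{\left(O{\left(3,3 \right)} \right)} = 17 \cdot 16 \cdot 2 + \left(4 - 4\right) = 17 \cdot 32 + \left(4 - 4\right) = 544 + 0 = 544$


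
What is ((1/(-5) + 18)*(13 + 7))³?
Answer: 45118016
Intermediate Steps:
((1/(-5) + 18)*(13 + 7))³ = ((-⅕ + 18)*20)³ = ((89/5)*20)³ = 356³ = 45118016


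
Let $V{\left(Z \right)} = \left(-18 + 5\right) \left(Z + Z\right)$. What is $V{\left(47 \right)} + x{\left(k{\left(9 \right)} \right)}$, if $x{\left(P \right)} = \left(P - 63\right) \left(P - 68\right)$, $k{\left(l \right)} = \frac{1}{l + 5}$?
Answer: $\frac{598319}{196} \approx 3052.6$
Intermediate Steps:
$V{\left(Z \right)} = - 26 Z$ ($V{\left(Z \right)} = - 13 \cdot 2 Z = - 26 Z$)
$k{\left(l \right)} = \frac{1}{5 + l}$
$x{\left(P \right)} = \left(-68 + P\right) \left(-63 + P\right)$ ($x{\left(P \right)} = \left(-63 + P\right) \left(-68 + P\right) = \left(-68 + P\right) \left(-63 + P\right)$)
$V{\left(47 \right)} + x{\left(k{\left(9 \right)} \right)} = \left(-26\right) 47 + \left(4284 + \left(\frac{1}{5 + 9}\right)^{2} - \frac{131}{5 + 9}\right) = -1222 + \left(4284 + \left(\frac{1}{14}\right)^{2} - \frac{131}{14}\right) = -1222 + \left(4284 + \frac{1}{196} - \frac{131}{14}\right) = -1222 + \frac{837831}{196} = \frac{598319}{196}$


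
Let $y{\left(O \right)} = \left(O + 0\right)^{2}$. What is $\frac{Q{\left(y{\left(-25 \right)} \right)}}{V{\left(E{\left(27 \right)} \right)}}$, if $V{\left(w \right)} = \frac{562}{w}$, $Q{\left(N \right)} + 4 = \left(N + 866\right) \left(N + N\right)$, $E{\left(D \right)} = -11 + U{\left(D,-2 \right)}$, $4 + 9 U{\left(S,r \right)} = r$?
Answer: $- \frac{32615555}{843} \approx -38690.0$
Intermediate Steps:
$U{\left(S,r \right)} = - \frac{4}{9} + \frac{r}{9}$
$y{\left(O \right)} = O^{2}$
$E{\left(D \right)} = - \frac{35}{3}$ ($E{\left(D \right)} = -11 + \left(- \frac{4}{9} + \frac{1}{9} \left(-2\right)\right) = -11 - \frac{2}{3} = - \frac{35}{3}$)
$Q{\left(N \right)} = -4 + 2 N \left(866 + N\right)$ ($Q{\left(N \right)} = -4 + \left(N + 866\right) \left(N + N\right) = -4 + \left(866 + N\right) 2 N = -4 + 2 N \left(866 + N\right)$)
$\frac{Q{\left(y{\left(-25 \right)} \right)}}{V{\left(E{\left(27 \right)} \right)}} = \frac{-4 + 2 \left(\left(-25\right)^{2}\right)^{2} + 1732 \left(-25\right)^{2}}{562 \frac{1}{- \frac{35}{3}}} = \frac{-4 + 2 \cdot 625^{2} + 1732 \cdot 625}{562 \left(- \frac{3}{35}\right)} = \frac{-4 + 2 \cdot 390625 + 1082500}{- \frac{1686}{35}} = \left(-4 + 781250 + 1082500\right) \left(- \frac{35}{1686}\right) = 1863746 \left(- \frac{35}{1686}\right) = - \frac{32615555}{843}$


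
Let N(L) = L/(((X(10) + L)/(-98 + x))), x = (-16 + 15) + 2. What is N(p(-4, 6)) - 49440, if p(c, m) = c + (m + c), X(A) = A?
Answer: -197663/4 ≈ -49416.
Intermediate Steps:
x = 1 (x = -1 + 2 = 1)
p(c, m) = m + 2*c (p(c, m) = c + (c + m) = m + 2*c)
N(L) = L/(-10/97 - L/97) (N(L) = L/(((10 + L)/(-98 + 1))) = L/(((10 + L)/(-97))) = L/(((10 + L)*(-1/97))) = L/(-10/97 - L/97))
N(p(-4, 6)) - 49440 = -97*(6 + 2*(-4))/(10 + (6 + 2*(-4))) - 49440 = -97*(6 - 8)/(10 + (6 - 8)) - 49440 = -97*(-2)/(10 - 2) - 49440 = -97*(-2)/8 - 49440 = -97*(-2)*⅛ - 49440 = 97/4 - 49440 = -197663/4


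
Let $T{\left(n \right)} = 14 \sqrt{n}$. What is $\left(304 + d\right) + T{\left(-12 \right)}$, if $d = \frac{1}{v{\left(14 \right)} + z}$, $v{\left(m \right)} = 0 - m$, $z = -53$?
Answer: $\frac{20367}{67} + 28 i \sqrt{3} \approx 303.98 + 48.497 i$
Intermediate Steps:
$v{\left(m \right)} = - m$
$d = - \frac{1}{67}$ ($d = \frac{1}{\left(-1\right) 14 - 53} = \frac{1}{-14 - 53} = \frac{1}{-67} = - \frac{1}{67} \approx -0.014925$)
$\left(304 + d\right) + T{\left(-12 \right)} = \left(304 - \frac{1}{67}\right) + 14 \sqrt{-12} = \frac{20367}{67} + 14 \cdot 2 i \sqrt{3} = \frac{20367}{67} + 28 i \sqrt{3}$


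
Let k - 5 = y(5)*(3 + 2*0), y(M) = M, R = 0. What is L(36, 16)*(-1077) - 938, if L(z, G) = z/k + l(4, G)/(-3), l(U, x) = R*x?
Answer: -14383/5 ≈ -2876.6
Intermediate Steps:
l(U, x) = 0 (l(U, x) = 0*x = 0)
k = 20 (k = 5 + 5*(3 + 2*0) = 5 + 5*(3 + 0) = 5 + 5*3 = 5 + 15 = 20)
L(z, G) = z/20 (L(z, G) = z/20 + 0/(-3) = z*(1/20) + 0*(-⅓) = z/20 + 0 = z/20)
L(36, 16)*(-1077) - 938 = ((1/20)*36)*(-1077) - 938 = (9/5)*(-1077) - 938 = -9693/5 - 938 = -14383/5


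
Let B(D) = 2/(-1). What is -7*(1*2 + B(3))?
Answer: 0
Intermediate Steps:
B(D) = -2 (B(D) = -1*2 = -2)
-7*(1*2 + B(3)) = -7*(1*2 - 2) = -7*(2 - 2) = -7*0 = 0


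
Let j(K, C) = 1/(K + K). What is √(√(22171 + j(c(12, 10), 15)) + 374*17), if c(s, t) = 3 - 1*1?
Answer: √(25432 + 2*√88685)/2 ≈ 80.665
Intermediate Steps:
c(s, t) = 2 (c(s, t) = 3 - 1 = 2)
j(K, C) = 1/(2*K)
√(√(22171 + j(c(12, 10), 15)) + 374*17) = √(√(22171 + (½)/2) + 374*17) = √(√(22171 + (½)*(½)) + 6358) = √(√(22171 + ¼) + 6358) = √(√(88685/4) + 6358) = √(√88685/2 + 6358) = √(6358 + √88685/2)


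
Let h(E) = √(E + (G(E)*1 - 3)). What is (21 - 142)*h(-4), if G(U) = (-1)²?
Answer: -121*I*√6 ≈ -296.39*I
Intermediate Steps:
G(U) = 1
h(E) = √(-2 + E) (h(E) = √(E + (1*1 - 3)) = √(E + (1 - 3)) = √(E - 2) = √(-2 + E))
(21 - 142)*h(-4) = (21 - 142)*√(-2 - 4) = -121*I*√6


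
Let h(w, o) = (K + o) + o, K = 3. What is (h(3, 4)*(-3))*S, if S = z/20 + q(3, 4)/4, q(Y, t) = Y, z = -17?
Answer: 33/10 ≈ 3.3000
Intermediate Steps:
h(w, o) = 3 + 2*o (h(w, o) = (3 + o) + o = 3 + 2*o)
S = -⅒ (S = -17/20 + 3/4 = -17*1/20 + 3*(¼) = -17/20 + ¾ = -⅒ ≈ -0.10000)
(h(3, 4)*(-3))*S = ((3 + 2*4)*(-3))*(-⅒) = ((3 + 8)*(-3))*(-⅒) = (11*(-3))*(-⅒) = -33*(-⅒) = 33/10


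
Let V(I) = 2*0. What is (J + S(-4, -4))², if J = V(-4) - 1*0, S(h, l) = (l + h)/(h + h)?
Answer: 1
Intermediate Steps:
V(I) = 0
S(h, l) = (h + l)/(2*h) (S(h, l) = (h + l)/((2*h)) = (h + l)*(1/(2*h)) = (h + l)/(2*h))
J = 0 (J = 0 - 1*0 = 0 + 0 = 0)
(J + S(-4, -4))² = (0 + (½)*(-4 - 4)/(-4))² = (0 + (½)*(-¼)*(-8))² = (0 + 1)² = 1² = 1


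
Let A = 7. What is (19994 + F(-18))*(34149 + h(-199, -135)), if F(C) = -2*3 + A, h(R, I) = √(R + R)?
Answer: 682809255 + 19995*I*√398 ≈ 6.8281e+8 + 3.989e+5*I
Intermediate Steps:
h(R, I) = √2*√R (h(R, I) = √(2*R) = √2*√R)
F(C) = 1 (F(C) = -2*3 + 7 = -6 + 7 = 1)
(19994 + F(-18))*(34149 + h(-199, -135)) = (19994 + 1)*(34149 + √2*√(-199)) = 19995*(34149 + √2*(I*√199)) = 19995*(34149 + I*√398) = 682809255 + 19995*I*√398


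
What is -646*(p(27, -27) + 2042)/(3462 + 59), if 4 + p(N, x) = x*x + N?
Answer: -1804924/3521 ≈ -512.62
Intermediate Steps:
p(N, x) = -4 + N + x² (p(N, x) = -4 + (x*x + N) = -4 + (x² + N) = -4 + (N + x²) = -4 + N + x²)
-646*(p(27, -27) + 2042)/(3462 + 59) = -646*((-4 + 27 + (-27)²) + 2042)/(3462 + 59) = -646/(3521/((-4 + 27 + 729) + 2042)) = -646/(3521/(752 + 2042)) = -646/(3521/2794) = -646/(3521*(1/2794)) = -646/3521/2794 = -646*2794/3521 = -1804924/3521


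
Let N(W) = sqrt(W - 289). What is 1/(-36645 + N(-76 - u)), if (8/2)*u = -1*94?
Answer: -73290/2685712733 - I*sqrt(1366)/2685712733 ≈ -2.7289e-5 - 1.3762e-8*I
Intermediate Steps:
u = -47/2 (u = (-1*94)/4 = (1/4)*(-94) = -47/2 ≈ -23.500)
N(W) = sqrt(-289 + W)
1/(-36645 + N(-76 - u)) = 1/(-36645 + sqrt(-289 + (-76 - 1*(-47/2)))) = 1/(-36645 + sqrt(-289 + (-76 + 47/2))) = 1/(-36645 + sqrt(-289 - 105/2)) = 1/(-36645 + sqrt(-683/2)) = 1/(-36645 + I*sqrt(1366)/2)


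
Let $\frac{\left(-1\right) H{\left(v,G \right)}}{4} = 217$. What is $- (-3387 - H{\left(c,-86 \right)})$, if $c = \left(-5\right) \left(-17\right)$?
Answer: $2519$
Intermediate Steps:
$c = 85$
$H{\left(v,G \right)} = -868$ ($H{\left(v,G \right)} = \left(-4\right) 217 = -868$)
$- (-3387 - H{\left(c,-86 \right)}) = - (-3387 - -868) = - (-3387 + 868) = \left(-1\right) \left(-2519\right) = 2519$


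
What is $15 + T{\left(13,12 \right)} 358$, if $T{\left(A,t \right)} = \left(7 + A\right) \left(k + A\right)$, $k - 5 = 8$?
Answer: $186175$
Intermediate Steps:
$k = 13$ ($k = 5 + 8 = 13$)
$T{\left(A,t \right)} = \left(7 + A\right) \left(13 + A\right)$
$15 + T{\left(13,12 \right)} 358 = 15 + \left(91 + 13^{2} + 20 \cdot 13\right) 358 = 15 + \left(91 + 169 + 260\right) 358 = 15 + 520 \cdot 358 = 15 + 186160 = 186175$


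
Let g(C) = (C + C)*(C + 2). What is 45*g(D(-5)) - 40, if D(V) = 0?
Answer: -40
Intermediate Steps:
g(C) = 2*C*(2 + C) (g(C) = (2*C)*(2 + C) = 2*C*(2 + C))
45*g(D(-5)) - 40 = 45*(2*0*(2 + 0)) - 40 = 45*(2*0*2) - 40 = 45*0 - 40 = 0 - 40 = -40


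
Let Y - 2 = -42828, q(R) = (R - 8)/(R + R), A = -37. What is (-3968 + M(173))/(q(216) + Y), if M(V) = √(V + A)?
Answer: 107136/1156289 - 54*√34/1156289 ≈ 0.092383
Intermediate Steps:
q(R) = (-8 + R)/(2*R) (q(R) = (-8 + R)/((2*R)) = (-8 + R)*(1/(2*R)) = (-8 + R)/(2*R))
M(V) = √(-37 + V) (M(V) = √(V - 37) = √(-37 + V))
Y = -42826 (Y = 2 - 42828 = -42826)
(-3968 + M(173))/(q(216) + Y) = (-3968 + √(-37 + 173))/((½)*(-8 + 216)/216 - 42826) = (-3968 + √136)/((½)*(1/216)*208 - 42826) = (-3968 + 2*√34)/(13/27 - 42826) = (-3968 + 2*√34)/(-1156289/27) = (-3968 + 2*√34)*(-27/1156289) = 107136/1156289 - 54*√34/1156289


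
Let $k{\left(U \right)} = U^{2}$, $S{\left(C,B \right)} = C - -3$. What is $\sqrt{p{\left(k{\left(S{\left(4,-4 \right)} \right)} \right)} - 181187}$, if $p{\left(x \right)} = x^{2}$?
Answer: $i \sqrt{178786} \approx 422.83 i$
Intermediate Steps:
$S{\left(C,B \right)} = 3 + C$ ($S{\left(C,B \right)} = C + 3 = 3 + C$)
$\sqrt{p{\left(k{\left(S{\left(4,-4 \right)} \right)} \right)} - 181187} = \sqrt{\left(\left(3 + 4\right)^{2}\right)^{2} - 181187} = \sqrt{\left(7^{2}\right)^{2} - 181187} = \sqrt{49^{2} - 181187} = \sqrt{2401 - 181187} = \sqrt{-178786} = i \sqrt{178786}$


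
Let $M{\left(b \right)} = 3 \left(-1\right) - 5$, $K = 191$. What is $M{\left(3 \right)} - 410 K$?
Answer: $-78318$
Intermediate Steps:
$M{\left(b \right)} = -8$ ($M{\left(b \right)} = -3 - 5 = -8$)
$M{\left(3 \right)} - 410 K = -8 - 78310 = -78318$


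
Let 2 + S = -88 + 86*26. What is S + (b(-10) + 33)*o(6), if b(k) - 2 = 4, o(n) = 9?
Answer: 2497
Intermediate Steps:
b(k) = 6 (b(k) = 2 + 4 = 6)
S = 2146 (S = -2 + (-88 + 86*26) = -2 + (-88 + 2236) = -2 + 2148 = 2146)
S + (b(-10) + 33)*o(6) = 2146 + (6 + 33)*9 = 2146 + 39*9 = 2146 + 351 = 2497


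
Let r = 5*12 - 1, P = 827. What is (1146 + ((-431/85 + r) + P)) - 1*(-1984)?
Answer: 340929/85 ≈ 4010.9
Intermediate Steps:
r = 59 (r = 60 - 1 = 59)
(1146 + ((-431/85 + r) + P)) - 1*(-1984) = (1146 + ((-431/85 + 59) + 827)) - 1*(-1984) = (1146 + ((-431*1/85 + 59) + 827)) + 1984 = (1146 + ((-431/85 + 59) + 827)) + 1984 = (1146 + (4584/85 + 827)) + 1984 = (1146 + 74879/85) + 1984 = 172289/85 + 1984 = 340929/85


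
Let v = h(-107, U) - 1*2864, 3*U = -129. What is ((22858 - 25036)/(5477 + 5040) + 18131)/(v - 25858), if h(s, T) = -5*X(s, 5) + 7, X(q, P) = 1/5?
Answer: -190681549/302006172 ≈ -0.63138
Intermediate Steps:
U = -43 (U = (1/3)*(-129) = -43)
X(q, P) = 1/5
h(s, T) = 6 (h(s, T) = -5*1/5 + 7 = -1 + 7 = 6)
v = -2858 (v = 6 - 1*2864 = 6 - 2864 = -2858)
((22858 - 25036)/(5477 + 5040) + 18131)/(v - 25858) = ((22858 - 25036)/(5477 + 5040) + 18131)/(-2858 - 25858) = (-2178/10517 + 18131)/(-28716) = (-2178*1/10517 + 18131)*(-1/28716) = (-2178/10517 + 18131)*(-1/28716) = (190681549/10517)*(-1/28716) = -190681549/302006172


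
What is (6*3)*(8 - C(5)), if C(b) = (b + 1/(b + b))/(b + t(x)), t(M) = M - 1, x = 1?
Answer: 3141/25 ≈ 125.64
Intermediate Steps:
t(M) = -1 + M
C(b) = (b + 1/(2*b))/b (C(b) = (b + 1/(b + b))/(b + (-1 + 1)) = (b + 1/(2*b))/(b + 0) = (b + 1/(2*b))/b)
(6*3)*(8 - C(5)) = (6*3)*(8 - (1 + (1/2)/5**2)) = 18*(8 - (1 + (1/2)*(1/25))) = 18*(8 - (1 + 1/50)) = 18*(8 - 1*51/50) = 18*(8 - 51/50) = 18*(349/50) = 3141/25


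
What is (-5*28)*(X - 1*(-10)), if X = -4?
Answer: -840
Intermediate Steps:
(-5*28)*(X - 1*(-10)) = (-5*28)*(-4 - 1*(-10)) = -140*(-4 + 10) = -140*6 = -840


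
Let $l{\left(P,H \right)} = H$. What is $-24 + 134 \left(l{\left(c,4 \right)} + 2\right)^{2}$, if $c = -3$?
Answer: $4800$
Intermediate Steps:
$-24 + 134 \left(l{\left(c,4 \right)} + 2\right)^{2} = -24 + 134 \left(4 + 2\right)^{2} = -24 + 134 \cdot 6^{2} = -24 + 134 \cdot 36 = -24 + 4824 = 4800$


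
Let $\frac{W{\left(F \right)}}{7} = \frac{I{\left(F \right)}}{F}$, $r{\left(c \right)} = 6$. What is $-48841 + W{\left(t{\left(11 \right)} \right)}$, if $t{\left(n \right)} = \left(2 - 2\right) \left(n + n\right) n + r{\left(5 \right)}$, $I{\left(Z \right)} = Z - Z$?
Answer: $-48841$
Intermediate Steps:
$I{\left(Z \right)} = 0$
$t{\left(n \right)} = 6$ ($t{\left(n \right)} = \left(2 - 2\right) \left(n + n\right) n + 6 = 0 \cdot 2 n n + 6 = 0 n + 6 = 0 + 6 = 6$)
$W{\left(F \right)} = 0$ ($W{\left(F \right)} = 7 \frac{0}{F} = 7 \cdot 0 = 0$)
$-48841 + W{\left(t{\left(11 \right)} \right)} = -48841 + 0 = -48841$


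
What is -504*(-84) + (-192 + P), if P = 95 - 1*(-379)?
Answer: 42618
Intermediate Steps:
P = 474 (P = 95 + 379 = 474)
-504*(-84) + (-192 + P) = -504*(-84) + (-192 + 474) = 42336 + 282 = 42618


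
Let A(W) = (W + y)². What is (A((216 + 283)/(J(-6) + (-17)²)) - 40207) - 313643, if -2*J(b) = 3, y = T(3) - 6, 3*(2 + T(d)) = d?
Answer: -116982493521/330625 ≈ -3.5382e+5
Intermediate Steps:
T(d) = -2 + d/3
y = -7 (y = (-2 + (⅓)*3) - 6 = (-2 + 1) - 6 = -1 - 6 = -7)
J(b) = -3/2 (J(b) = -½*3 = -3/2)
A(W) = (-7 + W)² (A(W) = (W - 7)² = (-7 + W)²)
(A((216 + 283)/(J(-6) + (-17)²)) - 40207) - 313643 = ((-7 + (216 + 283)/(-3/2 + (-17)²))² - 40207) - 313643 = ((-7 + 499/(-3/2 + 289))² - 40207) - 313643 = ((-7 + 499/(575/2))² - 40207) - 313643 = ((-7 + 499*(2/575))² - 40207) - 313643 = ((-7 + 998/575)² - 40207) - 313643 = ((-3027/575)² - 40207) - 313643 = (9162729/330625 - 40207) - 313643 = -13284276646/330625 - 313643 = -116982493521/330625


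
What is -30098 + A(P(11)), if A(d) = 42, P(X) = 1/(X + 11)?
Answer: -30056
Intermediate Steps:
P(X) = 1/(11 + X)
-30098 + A(P(11)) = -30098 + 42 = -30056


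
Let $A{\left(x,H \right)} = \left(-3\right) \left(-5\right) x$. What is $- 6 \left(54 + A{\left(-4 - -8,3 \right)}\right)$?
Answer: $-684$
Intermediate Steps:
$A{\left(x,H \right)} = 15 x$
$- 6 \left(54 + A{\left(-4 - -8,3 \right)}\right) = - 6 \left(54 + 15 \left(-4 - -8\right)\right) = - 6 \left(54 + 15 \left(-4 + 8\right)\right) = - 6 \left(54 + 15 \cdot 4\right) = - 6 \left(54 + 60\right) = \left(-6\right) 114 = -684$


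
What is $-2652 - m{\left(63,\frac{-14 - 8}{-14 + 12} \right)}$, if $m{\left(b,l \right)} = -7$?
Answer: $-2645$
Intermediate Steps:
$-2652 - m{\left(63,\frac{-14 - 8}{-14 + 12} \right)} = -2652 - -7 = -2652 + 7 = -2645$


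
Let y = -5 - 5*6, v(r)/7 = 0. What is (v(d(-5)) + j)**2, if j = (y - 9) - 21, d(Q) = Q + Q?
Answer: 4225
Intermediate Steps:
d(Q) = 2*Q
v(r) = 0 (v(r) = 7*0 = 0)
y = -35 (y = -5 - 30 = -35)
j = -65 (j = (-35 - 9) - 21 = -44 - 21 = -65)
(v(d(-5)) + j)**2 = (0 - 65)**2 = (-65)**2 = 4225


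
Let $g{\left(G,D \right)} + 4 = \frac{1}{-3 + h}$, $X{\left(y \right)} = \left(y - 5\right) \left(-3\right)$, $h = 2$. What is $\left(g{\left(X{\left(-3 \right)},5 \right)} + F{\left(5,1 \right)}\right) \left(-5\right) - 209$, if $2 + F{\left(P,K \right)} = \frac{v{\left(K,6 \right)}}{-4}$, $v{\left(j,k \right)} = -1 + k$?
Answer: $- \frac{671}{4} \approx -167.75$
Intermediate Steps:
$X{\left(y \right)} = 15 - 3 y$ ($X{\left(y \right)} = \left(-5 + y\right) \left(-3\right) = 15 - 3 y$)
$g{\left(G,D \right)} = -5$ ($g{\left(G,D \right)} = -4 + \frac{1}{-3 + 2} = -4 + \frac{1}{-1} = -4 - 1 = -5$)
$F{\left(P,K \right)} = - \frac{13}{4}$ ($F{\left(P,K \right)} = -2 + \frac{-1 + 6}{-4} = -2 + 5 \left(- \frac{1}{4}\right) = -2 - \frac{5}{4} = - \frac{13}{4}$)
$\left(g{\left(X{\left(-3 \right)},5 \right)} + F{\left(5,1 \right)}\right) \left(-5\right) - 209 = \left(-5 - \frac{13}{4}\right) \left(-5\right) - 209 = \left(- \frac{33}{4}\right) \left(-5\right) - 209 = \frac{165}{4} - 209 = - \frac{671}{4}$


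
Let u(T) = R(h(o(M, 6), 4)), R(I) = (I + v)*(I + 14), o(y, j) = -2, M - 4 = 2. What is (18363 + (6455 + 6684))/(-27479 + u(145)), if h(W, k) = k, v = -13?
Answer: -31502/27641 ≈ -1.1397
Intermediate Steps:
M = 6 (M = 4 + 2 = 6)
R(I) = (-13 + I)*(14 + I) (R(I) = (I - 13)*(I + 14) = (-13 + I)*(14 + I))
u(T) = -162 (u(T) = -182 + 4 + 4² = -182 + 4 + 16 = -162)
(18363 + (6455 + 6684))/(-27479 + u(145)) = (18363 + (6455 + 6684))/(-27479 - 162) = (18363 + 13139)/(-27641) = 31502*(-1/27641) = -31502/27641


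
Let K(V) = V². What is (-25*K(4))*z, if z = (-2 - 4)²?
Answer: -14400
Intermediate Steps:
z = 36 (z = (-6)² = 36)
(-25*K(4))*z = -25*4²*36 = -25*16*36 = -400*36 = -14400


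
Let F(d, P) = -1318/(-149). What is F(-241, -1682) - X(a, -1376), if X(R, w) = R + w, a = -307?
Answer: 252085/149 ≈ 1691.8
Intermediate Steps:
F(d, P) = 1318/149 (F(d, P) = -1318*(-1/149) = 1318/149)
F(-241, -1682) - X(a, -1376) = 1318/149 - (-307 - 1376) = 1318/149 - 1*(-1683) = 1318/149 + 1683 = 252085/149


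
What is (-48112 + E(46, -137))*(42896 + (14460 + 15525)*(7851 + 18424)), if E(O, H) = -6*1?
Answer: -37912113062978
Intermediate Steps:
E(O, H) = -6
(-48112 + E(46, -137))*(42896 + (14460 + 15525)*(7851 + 18424)) = (-48112 - 6)*(42896 + (14460 + 15525)*(7851 + 18424)) = -48118*(42896 + 29985*26275) = -48118*(42896 + 787855875) = -48118*787898771 = -37912113062978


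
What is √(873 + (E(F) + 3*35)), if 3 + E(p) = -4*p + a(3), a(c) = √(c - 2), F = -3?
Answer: 2*√247 ≈ 31.432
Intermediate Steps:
a(c) = √(-2 + c)
E(p) = -2 - 4*p (E(p) = -3 + (-4*p + √(-2 + 3)) = -3 + (-4*p + √1) = -3 + (-4*p + 1) = -3 + (1 - 4*p) = -2 - 4*p)
√(873 + (E(F) + 3*35)) = √(873 + ((-2 - 4*(-3)) + 3*35)) = √(873 + ((-2 + 12) + 105)) = √(873 + (10 + 105)) = √(873 + 115) = √988 = 2*√247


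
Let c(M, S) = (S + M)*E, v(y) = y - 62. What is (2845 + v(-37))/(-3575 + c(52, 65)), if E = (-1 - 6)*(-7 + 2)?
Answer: 1373/260 ≈ 5.2808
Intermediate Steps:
v(y) = -62 + y
E = 35 (E = -7*(-5) = 35)
c(M, S) = 35*M + 35*S (c(M, S) = (S + M)*35 = (M + S)*35 = 35*M + 35*S)
(2845 + v(-37))/(-3575 + c(52, 65)) = (2845 + (-62 - 37))/(-3575 + (35*52 + 35*65)) = (2845 - 99)/(-3575 + (1820 + 2275)) = 2746/(-3575 + 4095) = 2746/520 = 2746*(1/520) = 1373/260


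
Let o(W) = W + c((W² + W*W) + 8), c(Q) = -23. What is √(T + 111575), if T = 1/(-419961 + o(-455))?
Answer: 4*√1232687243714071/420439 ≈ 334.03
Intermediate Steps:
o(W) = -23 + W (o(W) = W - 23 = -23 + W)
T = -1/420439 (T = 1/(-419961 + (-23 - 455)) = 1/(-419961 - 478) = 1/(-420439) = -1/420439 ≈ -2.3785e-6)
√(T + 111575) = √(-1/420439 + 111575) = √(46910481424/420439) = 4*√1232687243714071/420439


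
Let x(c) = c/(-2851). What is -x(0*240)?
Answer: 0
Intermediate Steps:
x(c) = -c/2851 (x(c) = c*(-1/2851) = -c/2851)
-x(0*240) = -(-1)*0*240/2851 = -(-1)*0/2851 = -1*0 = 0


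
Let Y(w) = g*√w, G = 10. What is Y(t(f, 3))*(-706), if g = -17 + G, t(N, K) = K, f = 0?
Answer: 4942*√3 ≈ 8559.8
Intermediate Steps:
g = -7 (g = -17 + 10 = -7)
Y(w) = -7*√w
Y(t(f, 3))*(-706) = -7*√3*(-706) = 4942*√3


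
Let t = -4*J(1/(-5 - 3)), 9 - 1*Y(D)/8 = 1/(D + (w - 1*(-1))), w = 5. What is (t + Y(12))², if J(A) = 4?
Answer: 250000/81 ≈ 3086.4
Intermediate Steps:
Y(D) = 72 - 8/(6 + D) (Y(D) = 72 - 8/(D + (5 - 1*(-1))) = 72 - 8/(D + (5 + 1)) = 72 - 8/(D + 6) = 72 - 8/(6 + D))
t = -16 (t = -4*4 = -16)
(t + Y(12))² = (-16 + 8*(53 + 9*12)/(6 + 12))² = (-16 + 8*(53 + 108)/18)² = (-16 + 8*(1/18)*161)² = (-16 + 644/9)² = (500/9)² = 250000/81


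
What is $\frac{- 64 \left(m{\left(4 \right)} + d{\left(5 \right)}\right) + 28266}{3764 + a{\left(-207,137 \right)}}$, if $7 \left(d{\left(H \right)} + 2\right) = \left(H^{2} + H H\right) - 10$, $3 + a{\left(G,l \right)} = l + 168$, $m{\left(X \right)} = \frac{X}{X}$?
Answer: $\frac{97875}{14231} \approx 6.8776$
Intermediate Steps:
$m{\left(X \right)} = 1$
$a{\left(G,l \right)} = 165 + l$ ($a{\left(G,l \right)} = -3 + \left(l + 168\right) = -3 + \left(168 + l\right) = 165 + l$)
$d{\left(H \right)} = - \frac{24}{7} + \frac{2 H^{2}}{7}$ ($d{\left(H \right)} = -2 + \frac{\left(H^{2} + H H\right) - 10}{7} = -2 + \frac{\left(H^{2} + H^{2}\right) - 10}{7} = -2 + \frac{2 H^{2} - 10}{7} = -2 + \frac{-10 + 2 H^{2}}{7} = -2 + \left(- \frac{10}{7} + \frac{2 H^{2}}{7}\right) = - \frac{24}{7} + \frac{2 H^{2}}{7}$)
$\frac{- 64 \left(m{\left(4 \right)} + d{\left(5 \right)}\right) + 28266}{3764 + a{\left(-207,137 \right)}} = \frac{- 64 \left(1 - \left(\frac{24}{7} - \frac{2 \cdot 5^{2}}{7}\right)\right) + 28266}{3764 + \left(165 + 137\right)} = \frac{- 64 \left(1 + \left(- \frac{24}{7} + \frac{2}{7} \cdot 25\right)\right) + 28266}{3764 + 302} = \frac{- 64 \left(1 + \left(- \frac{24}{7} + \frac{50}{7}\right)\right) + 28266}{4066} = \left(- 64 \left(1 + \frac{26}{7}\right) + 28266\right) \frac{1}{4066} = \left(\left(-64\right) \frac{33}{7} + 28266\right) \frac{1}{4066} = \left(- \frac{2112}{7} + 28266\right) \frac{1}{4066} = \frac{195750}{7} \cdot \frac{1}{4066} = \frac{97875}{14231}$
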